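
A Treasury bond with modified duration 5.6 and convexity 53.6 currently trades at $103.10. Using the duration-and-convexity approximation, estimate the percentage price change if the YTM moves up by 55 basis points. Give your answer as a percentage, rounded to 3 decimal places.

Duration effect: -D_mod·Δy = -5.6 × (+0.0055) = -0.030800
Convexity effect: ½·C·(Δy)² = 0.5 × 53.6 × (0.0055)² = +0.0008107
ΔP/P ≈ -0.030800 + 0.0008107 = -0.0299893
= -2.99893%.

-2.999%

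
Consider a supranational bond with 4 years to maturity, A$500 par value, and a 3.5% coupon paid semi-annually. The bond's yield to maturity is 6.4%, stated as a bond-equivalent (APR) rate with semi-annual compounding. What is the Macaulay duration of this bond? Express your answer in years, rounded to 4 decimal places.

Periodic yield y = 0.032. Discount each cash flow and weight by its period:
  t   CF        PV=CF/(1+0.032)^t    t·PV
  1         8.75         8.4787         8.4787
  2         8.75         8.2158        16.4316
  3         8.75         7.9610        23.8831
  4         8.75         7.7142        30.8567
  5         8.75         7.4750        37.3749
  6         8.75         7.2432        43.4591
  7         8.75         7.0186        49.1302
  8       508.75       395.4275     3,163.4198
  Σ                    449.5339     3,373.0340
Price P = Σ PV = 449.5339.
Macaulay duration = Σ(t·PV) / P = 3,373.0340 / 449.5339 = 7.50340 half-year periods.
In years: 7.50340 / 2 = 3.75170 years.

3.7517 years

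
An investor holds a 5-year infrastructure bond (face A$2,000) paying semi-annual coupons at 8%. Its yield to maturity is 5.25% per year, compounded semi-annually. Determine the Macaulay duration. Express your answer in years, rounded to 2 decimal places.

4.27 years

Periodic yield y = 0.02625. Discount each cash flow and weight by its period:
  t   CF        PV=CF/(1+0.02625)^t    t·PV
  1        80.00        77.9537        77.9537
  2        80.00        75.9598       151.9195
  3        80.00        74.0168       222.0505
  4        80.00        72.1236       288.4943
  5        80.00        70.2788       351.3938
  6        80.00        68.4811       410.8868
  7        80.00        66.7295       467.1064
  8        80.00        65.0226       520.1812
  9        80.00        63.3595       570.2351
  10    2,080.00     1,605.2092    16,052.0918
  Σ                  2,239.1346    19,112.3132
Price P = Σ PV = 2,239.1346.
Macaulay duration = Σ(t·PV) / P = 19,112.3132 / 2,239.1346 = 8.53558 half-year periods.
In years: 8.53558 / 2 = 4.26779 years.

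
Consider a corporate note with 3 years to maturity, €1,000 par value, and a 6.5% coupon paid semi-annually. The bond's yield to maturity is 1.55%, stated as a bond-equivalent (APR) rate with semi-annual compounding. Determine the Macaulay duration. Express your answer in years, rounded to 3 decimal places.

2.791 years

Periodic yield y = 0.00775. Discount each cash flow and weight by its period:
  t   CF        PV=CF/(1+0.00775)^t    t·PV
  1        32.50        32.2501        32.2501
  2        32.50        32.0020        64.0041
  3        32.50        31.7559        95.2678
  4        32.50        31.5117       126.0469
  5        32.50        31.2694       156.3469
  6     1,032.50       985.7646     5,914.5876
  Σ                  1,144.5538     6,388.5034
Price P = Σ PV = 1,144.5538.
Macaulay duration = Σ(t·PV) / P = 6,388.5034 / 1,144.5538 = 5.58165 half-year periods.
In years: 5.58165 / 2 = 2.79083 years.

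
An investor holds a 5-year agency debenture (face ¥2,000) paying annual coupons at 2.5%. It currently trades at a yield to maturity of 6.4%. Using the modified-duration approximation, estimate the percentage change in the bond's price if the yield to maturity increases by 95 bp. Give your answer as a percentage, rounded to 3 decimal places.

Periodic yield y = 0.064. Modified duration first:
  t   CF        PV=CF/(1+0.064)^t    t·PV
  1        50.00        46.9925        46.9925
  2        50.00        44.1659        88.3317
  3        50.00        41.5093       124.5278
  4        50.00        39.0125       156.0499
  5     2,050.00     1,503.3002     7,516.5011
  Σ                  1,674.9803     7,932.4030
P = 1,674.9803; D_Mac = 4.73582 yrs; D_mod = 4.73582/(1+0.064) = 4.45096 yrs.
ΔP/P ≈ -D_mod · Δy = -4.45096 × (+0.0095) = -0.042284 = -4.2284%.

-4.228%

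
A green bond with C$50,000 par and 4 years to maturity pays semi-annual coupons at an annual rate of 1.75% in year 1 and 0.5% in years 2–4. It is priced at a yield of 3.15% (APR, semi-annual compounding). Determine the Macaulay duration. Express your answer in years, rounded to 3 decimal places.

Periodic yield y = 0.01575. Discount each cash flow and weight by its period:
  t   CF        PV=CF/(1+0.01575)^t    t·PV
  1       437.50       430.7162       430.7162
  2       437.50       424.0376       848.0753
  3       125.00       119.2750       357.8251
  4       125.00       117.4256       469.7023
  5       125.00       115.6048       578.0240
  6       125.00       113.8123       682.8735
  7       125.00       112.0475       784.3325
  8    50,125.00    44,234.3589   353,874.8715
  Σ                 45,667.2779   358,026.4204
Price P = Σ PV = 45,667.2779.
Macaulay duration = Σ(t·PV) / P = 358,026.4204 / 45,667.2779 = 7.83989 half-year periods.
In years: 7.83989 / 2 = 3.91994 years.

3.920 years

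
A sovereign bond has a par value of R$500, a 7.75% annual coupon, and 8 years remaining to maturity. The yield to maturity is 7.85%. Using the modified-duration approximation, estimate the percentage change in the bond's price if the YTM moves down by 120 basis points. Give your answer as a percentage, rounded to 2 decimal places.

+6.95%

Periodic yield y = 0.0785. Modified duration first:
  t   CF        PV=CF/(1+0.0785)^t    t·PV
  1        38.75        35.9295        35.9295
  2        38.75        33.3144        66.6287
  3        38.75        30.8895        92.6686
  4        38.75        28.6412       114.5648
  5        38.75        26.5565       132.7825
  6        38.75        24.6236       147.7413
  7        38.75        22.8313       159.8191
  8       538.75       294.3243     2,354.5942
  Σ                    497.1103     3,104.7288
P = 497.1103; D_Mac = 6.24555 yrs; D_mod = 6.24555/(1+0.0785) = 5.79096 yrs.
ΔP/P ≈ -D_mod · Δy = -5.79096 × (-0.012) = +0.069492 = +6.9492%.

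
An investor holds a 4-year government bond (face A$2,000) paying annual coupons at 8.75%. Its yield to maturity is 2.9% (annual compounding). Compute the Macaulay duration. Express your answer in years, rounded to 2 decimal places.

3.59 years

Periodic yield y = 0.029. Discount each cash flow and weight by its year:
  t   CF        PV=CF/(1+0.029)^t    t·PV
  1       175.00       170.0680       170.0680
  2       175.00       165.2751       330.5501
  3       175.00       160.6172       481.8515
  4     2,175.00     1,939.9823     7,759.9291
  Σ                  2,435.9425     8,742.3987
Price P = Σ PV = 2,435.9425.
Macaulay duration = Σ(t·PV) / P = 8,742.3987 / 2,435.9425 = 3.58892 years.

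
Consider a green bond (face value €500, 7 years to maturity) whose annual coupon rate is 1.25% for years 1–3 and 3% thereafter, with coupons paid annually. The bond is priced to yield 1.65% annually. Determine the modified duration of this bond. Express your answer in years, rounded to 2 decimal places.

6.56 years

Periodic yield y = 0.0165. First find Macaulay duration:
  t   CF        PV=CF/(1+0.0165)^t    t·PV
  1         6.25         6.1485         6.1485
  2         6.25         6.0487        12.0975
  3         6.25         5.9506        17.8517
  4        15.00        14.0495        56.1981
  5        15.00        13.8215        69.1074
  6        15.00        13.5971        81.5827
  7       515.00       459.2568     3,214.7973
  Σ                    518.8727     3,457.7832
P = 518.8727; Macaulay duration = 3,457.7832 / 518.8727 = 6.66403 years.
Modified duration = D_Mac / (1 + y) = 6.66403 / 1.0165 = 6.55586 years.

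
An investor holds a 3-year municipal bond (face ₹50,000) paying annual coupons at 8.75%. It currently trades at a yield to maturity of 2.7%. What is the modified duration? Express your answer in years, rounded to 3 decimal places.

2.711 years

Periodic yield y = 0.027. First find Macaulay duration:
  t   CF        PV=CF/(1+0.027)^t    t·PV
  1     4,375.00     4,259.9805     4,259.9805
  2     4,375.00     4,147.9849     8,295.9699
  3    54,375.00    50,198.1763   150,594.5288
  Σ                 58,606.1417   163,150.4792
P = 58,606.1417; Macaulay duration = 163,150.4792 / 58,606.1417 = 2.78385 years.
Modified duration = D_Mac / (1 + y) = 2.78385 / 1.027 = 2.71066 years.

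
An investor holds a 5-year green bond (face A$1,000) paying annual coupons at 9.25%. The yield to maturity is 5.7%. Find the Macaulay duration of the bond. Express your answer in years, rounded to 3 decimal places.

Periodic yield y = 0.057. Discount each cash flow and weight by its year:
  t   CF        PV=CF/(1+0.057)^t    t·PV
  1        92.50        87.5118        87.5118
  2        92.50        82.7926       165.5853
  3        92.50        78.3280       234.9839
  4        92.50        74.1040       296.4161
  5     1,092.50       828.0308     4,140.1542
  Σ                  1,150.7673     4,924.6512
Price P = Σ PV = 1,150.7673.
Macaulay duration = Σ(t·PV) / P = 4,924.6512 / 1,150.7673 = 4.27945 years.

4.279 years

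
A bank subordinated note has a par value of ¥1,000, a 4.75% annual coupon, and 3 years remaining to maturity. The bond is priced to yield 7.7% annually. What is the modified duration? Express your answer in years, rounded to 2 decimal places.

Periodic yield y = 0.077. First find Macaulay duration:
  t   CF        PV=CF/(1+0.077)^t    t·PV
  1        47.50        44.1040        44.1040
  2        47.50        40.9508        81.9016
  3     1,047.50       838.5074     2,515.5223
  Σ                    923.5622     2,641.5279
P = 923.5622; Macaulay duration = 2,641.5279 / 923.5622 = 2.86015 years.
Modified duration = D_Mac / (1 + y) = 2.86015 / 1.077 = 2.65567 years.

2.66 years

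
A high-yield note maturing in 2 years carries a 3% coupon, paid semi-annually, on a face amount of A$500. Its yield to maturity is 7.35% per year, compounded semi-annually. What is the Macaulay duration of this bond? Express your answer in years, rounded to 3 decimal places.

1.954 years

Periodic yield y = 0.03675. Discount each cash flow and weight by its period:
  t   CF        PV=CF/(1+0.03675)^t    t·PV
  1         7.50         7.2341         7.2341
  2         7.50         6.9777        13.9554
  3         7.50         6.7304        20.1911
  4       507.50       439.2784     1,757.1137
  Σ                    460.2207     1,798.4944
Price P = Σ PV = 460.2207.
Macaulay duration = Σ(t·PV) / P = 1,798.4944 / 460.2207 = 3.90790 half-year periods.
In years: 3.90790 / 2 = 1.95395 years.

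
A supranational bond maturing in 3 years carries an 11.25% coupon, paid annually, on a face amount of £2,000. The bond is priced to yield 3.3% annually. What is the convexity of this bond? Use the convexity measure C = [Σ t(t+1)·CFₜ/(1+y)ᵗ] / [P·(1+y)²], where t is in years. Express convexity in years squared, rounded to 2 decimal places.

9.93

With y = 0.033:
  t   CF        PV=CF/(1+0.033)^t    t·PV        t(t+1)·PV
  1       225.00       217.8122       217.8122         435.6244
  2       225.00       210.8540       421.7080       1,265.1241
  3     2,225.00     2,018.5014     6,055.5041      24,222.0166
  Σ                  2,447.1676     6,695.0244      25,922.7651
P = 2,447.1676.
Convexity = Σ t(t+1)·PV / [P·(1+y)²] = 25,922.7651 / (2,447.1676 × 1.067089) = 9.92698.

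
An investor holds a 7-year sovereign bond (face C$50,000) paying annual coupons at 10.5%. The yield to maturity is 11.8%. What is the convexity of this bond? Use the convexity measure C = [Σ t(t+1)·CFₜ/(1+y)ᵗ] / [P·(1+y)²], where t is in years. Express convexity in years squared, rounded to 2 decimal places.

With y = 0.118:
  t   CF        PV=CF/(1+0.118)^t    t·PV        t(t+1)·PV
  1     5,250.00     4,695.8855     4,695.8855       9,391.7710
  2     5,250.00     4,200.2554     8,400.5108      25,201.5323
  3     5,250.00     3,756.9368    11,270.8105      45,083.2420
  4     5,250.00     3,360.4086    13,441.6345      67,208.1723
  5     5,250.00     3,005.7322    15,028.6611      90,171.9664
  6     5,250.00     2,688.4904    16,130.9421     112,916.5947
  7    55,250.00    25,306.9413   177,148.5890   1,417,188.7121
  Σ                 47,014.6502   246,117.0334   1,767,161.9907
P = 47,014.6502.
Convexity = Σ t(t+1)·PV / [P·(1+y)²] = 1,767,161.9907 / (47,014.6502 × 1.249924) = 30.07181.

30.07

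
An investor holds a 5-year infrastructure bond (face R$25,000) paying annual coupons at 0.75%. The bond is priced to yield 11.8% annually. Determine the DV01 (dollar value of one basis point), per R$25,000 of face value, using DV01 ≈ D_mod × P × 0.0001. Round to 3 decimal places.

R$6.570

Periodic yield y = 0.118.
  t   CF        PV=CF/(1+0.118)^t    t·PV
  1       187.50       167.7102       167.7102
  2       187.50       150.0091       300.0182
  3       187.50       134.1763       402.5289
  4       187.50       120.0146       480.0584
  5    25,187.50    14,420.3581    72,101.7906
  Σ                 14,992.2683    73,452.1063
P = 14,992.2683; D_Mac = 4.89933 yrs; D_mod = 4.38223 yrs.
DV01 ≈ 4.38223 × 14,992.2683 × 0.0001 = 6.569956.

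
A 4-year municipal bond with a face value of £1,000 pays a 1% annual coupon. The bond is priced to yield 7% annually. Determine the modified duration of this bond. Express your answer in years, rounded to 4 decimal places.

Periodic yield y = 0.07. First find Macaulay duration:
  t   CF        PV=CF/(1+0.07)^t    t·PV
  1        10.00         9.3458         9.3458
  2        10.00         8.7344        17.4688
  3        10.00         8.1630        24.4889
  4     1,010.00       770.5242     3,082.0967
  Σ                    796.7673     3,133.4002
P = 796.7673; Macaulay duration = 3,133.4002 / 796.7673 = 3.93264 years.
Modified duration = D_Mac / (1 + y) = 3.93264 / 1.07 = 3.67537 years.

3.6754 years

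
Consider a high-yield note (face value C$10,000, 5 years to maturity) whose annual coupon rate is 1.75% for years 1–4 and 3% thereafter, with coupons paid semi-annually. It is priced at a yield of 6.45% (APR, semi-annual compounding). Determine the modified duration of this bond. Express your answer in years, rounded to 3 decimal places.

4.631 years

Periodic yield y = 0.03225. First find Macaulay duration:
  t   CF        PV=CF/(1+0.03225)^t    t·PV
  1        87.50        84.7663        84.7663
  2        87.50        82.1180       164.2360
  3        87.50        79.5524       238.6573
  4        87.50        77.0670       308.2680
  5        87.50        74.6592       373.2962
  6        87.50        72.3267       433.9603
  7        87.50        70.0670       490.4693
  8        87.50        67.8780       543.0239
  9       150.00       112.7268     1,014.5413
  10   10,150.00     7,389.5353    73,895.3528
  Σ                  8,110.6968    77,546.5713
P = 8,110.6968; Macaulay duration = 77,546.5713 / 8,110.6968 = 9.56102 half-year periods = 4.78051 years.
Modified duration = D_Mac / (1 + y) = 4.78051 / 1.03225 = 4.63116 years.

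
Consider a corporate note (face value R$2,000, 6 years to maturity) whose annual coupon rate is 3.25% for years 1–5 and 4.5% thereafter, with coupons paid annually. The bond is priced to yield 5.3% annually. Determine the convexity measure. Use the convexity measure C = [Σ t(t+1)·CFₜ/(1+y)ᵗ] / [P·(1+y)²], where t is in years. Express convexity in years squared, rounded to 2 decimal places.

33.89

With y = 0.053:
  t   CF        PV=CF/(1+0.053)^t    t·PV        t(t+1)·PV
  1        65.00        61.7284        61.7284         123.4568
  2        65.00        58.6215       117.2429         351.7287
  3        65.00        55.6709       167.0127         668.0508
  4        65.00        52.8689       211.4754       1,057.3770
  5        65.00        50.2078       251.0392       1,506.2351
  6     2,090.00     1,533.1197     9,198.7181      64,391.0266
  Σ                  1,812.2171    10,007.2167      68,097.8751
P = 1,812.2171.
Convexity = Σ t(t+1)·PV / [P·(1+y)²] = 68,097.8751 / (1,812.2171 × 1.108809) = 33.88961.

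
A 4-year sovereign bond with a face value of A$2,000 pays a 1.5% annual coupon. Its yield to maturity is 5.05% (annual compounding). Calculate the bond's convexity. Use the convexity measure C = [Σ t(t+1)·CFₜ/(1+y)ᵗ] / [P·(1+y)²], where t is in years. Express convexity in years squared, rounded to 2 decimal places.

With y = 0.0505:
  t   CF        PV=CF/(1+0.0505)^t    t·PV        t(t+1)·PV
  1        30.00        28.5578        28.5578          57.1157
  2        30.00        27.1850        54.3700         163.1099
  3        30.00        25.8781        77.6344         310.5377
  4     2,030.00     1,666.9087     6,667.6348      33,338.1738
  Σ                  1,748.5296     6,828.1970      33,868.9371
P = 1,748.5296.
Convexity = Σ t(t+1)·PV / [P·(1+y)²] = 33,868.9371 / (1,748.5296 × 1.103550) = 17.55240.

17.55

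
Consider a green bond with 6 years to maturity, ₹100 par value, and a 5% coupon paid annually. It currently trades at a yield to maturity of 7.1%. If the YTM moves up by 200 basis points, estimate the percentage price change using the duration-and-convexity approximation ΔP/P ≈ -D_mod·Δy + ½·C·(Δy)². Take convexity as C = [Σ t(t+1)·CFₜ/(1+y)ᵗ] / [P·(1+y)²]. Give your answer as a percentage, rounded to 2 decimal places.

-9.26%

With y = 0.071:
  t   CF        PV=CF/(1+0.071)^t    t·PV        t(t+1)·PV
  1         5.00         4.6685         4.6685           9.3371
  2         5.00         4.3590         8.7181          26.1543
  3         5.00         4.0701        12.2102          48.8408
  4         5.00         3.8002        15.2010          76.0050
  5         5.00         3.5483        17.7416         106.4496
  6       105.00        69.5749       417.4493       2,922.1450
  Σ                     90.0211       475.9887       3,188.9317
P = 90.0211; D_Mac = 5.28752 yrs; D_mod = 4.93700 yrs; C = 30.88318.
Duration effect: -4.93700 × (+0.02) = -0.098740
Convexity effect: 0.5 × 30.88318 × (0.02)² = +0.0061766
ΔP/P ≈ -0.098740 + 0.0061766 = -0.092563 = -9.2563%.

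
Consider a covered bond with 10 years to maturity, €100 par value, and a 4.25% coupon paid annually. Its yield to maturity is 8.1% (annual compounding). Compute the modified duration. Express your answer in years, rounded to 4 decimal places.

Periodic yield y = 0.081. First find Macaulay duration:
  t   CF        PV=CF/(1+0.081)^t    t·PV
  1         4.25         3.9315         3.9315
  2         4.25         3.6370         7.2739
  3         4.25         3.3644        10.0933
  4         4.25         3.1123        12.4493
  5         4.25         2.8791        14.3956
  6         4.25         2.6634        15.9803
  7         4.25         2.4638        17.2467
  8         4.25         2.2792        18.2336
  9         4.25         2.1084        18.9758
  10      104.25        47.8431       478.4308
  Σ                     74.2823       597.0110
P = 74.2823; Macaulay duration = 597.0110 / 74.2823 = 8.03706 years.
Modified duration = D_Mac / (1 + y) = 8.03706 / 1.081 = 7.43483 years.

7.4348 years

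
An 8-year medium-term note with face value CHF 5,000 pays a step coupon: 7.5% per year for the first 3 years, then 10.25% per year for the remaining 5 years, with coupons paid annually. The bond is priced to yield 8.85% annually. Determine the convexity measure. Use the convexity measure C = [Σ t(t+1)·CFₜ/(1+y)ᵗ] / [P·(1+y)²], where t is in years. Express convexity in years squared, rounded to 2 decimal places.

42.47

With y = 0.0885:
  t   CF        PV=CF/(1+0.0885)^t    t·PV        t(t+1)·PV
  1       375.00       344.5108       344.5108         689.0216
  2       375.00       316.5005       633.0010       1,899.0030
  3       375.00       290.7676       872.3027       3,489.2108
  4       512.50       365.0734     1,460.2934       7,301.4671
  5       512.50       335.3912     1,676.9562      10,061.7369
  6       512.50       308.1224     1,848.7344      12,941.1407
  7       512.50       283.0706     1,981.4945      15,851.9562
  8     5,512.50     2,797.1846    22,377.4772     201,397.2944
  Σ                  5,040.6211    31,194.7701     253,630.8307
P = 5,040.6211.
Convexity = Σ t(t+1)·PV / [P·(1+y)²] = 253,630.8307 / (5,040.6211 × 1.184832) = 42.46793.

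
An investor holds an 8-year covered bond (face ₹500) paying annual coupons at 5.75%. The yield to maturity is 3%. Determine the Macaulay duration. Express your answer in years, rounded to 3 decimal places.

6.763 years

Periodic yield y = 0.03. Discount each cash flow and weight by its year:
  t   CF        PV=CF/(1+0.03)^t    t·PV
  1        28.75        27.9126        27.9126
  2        28.75        27.0996        54.1993
  3        28.75        26.3103        78.9310
  4        28.75        25.5440       102.1760
  5        28.75        24.8000       124.0000
  6        28.75        24.0777       144.4660
  7        28.75        23.3764       163.6347
  8       528.75       417.4001     3,339.2011
  Σ                    596.5208     4,034.5206
Price P = Σ PV = 596.5208.
Macaulay duration = Σ(t·PV) / P = 4,034.5206 / 596.5208 = 6.76342 years.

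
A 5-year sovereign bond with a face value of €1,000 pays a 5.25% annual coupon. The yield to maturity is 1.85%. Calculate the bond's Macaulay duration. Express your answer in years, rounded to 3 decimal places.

4.564 years

Periodic yield y = 0.0185. Discount each cash flow and weight by its year:
  t   CF        PV=CF/(1+0.0185)^t    t·PV
  1        52.50        51.5464        51.5464
  2        52.50        50.6101       101.2202
  3        52.50        49.6908       149.0725
  4        52.50        48.7882       195.1530
  5     1,052.50       960.3221     4,801.6107
  Σ                  1,160.9577     5,298.6027
Price P = Σ PV = 1,160.9577.
Macaulay duration = Σ(t·PV) / P = 5,298.6027 / 1,160.9577 = 4.56399 years.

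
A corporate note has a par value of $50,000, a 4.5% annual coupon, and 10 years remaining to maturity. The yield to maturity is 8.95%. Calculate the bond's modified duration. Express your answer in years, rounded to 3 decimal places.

Periodic yield y = 0.0895. First find Macaulay duration:
  t   CF        PV=CF/(1+0.0895)^t    t·PV
  1     2,250.00     2,065.1675     2,065.1675
  2     2,250.00     1,895.5186     3,791.0372
  3     2,250.00     1,739.8060     5,219.4179
  4     2,250.00     1,596.8848     6,387.5391
  5     2,250.00     1,465.7042     7,328.5212
  6     2,250.00     1,345.2999     8,071.7994
  7     2,250.00     1,234.7865     8,643.5056
  8     2,250.00     1,133.3515     9,066.8124
  9     2,250.00     1,040.2492     9,362.2432
  10   52,250.00    22,172.4635   221,724.6352
  Σ                 35,689.2318   281,660.6786
P = 35,689.2318; Macaulay duration = 281,660.6786 / 35,689.2318 = 7.89204 years.
Modified duration = D_Mac / (1 + y) = 7.89204 / 1.0895 = 7.24372 years.

7.244 years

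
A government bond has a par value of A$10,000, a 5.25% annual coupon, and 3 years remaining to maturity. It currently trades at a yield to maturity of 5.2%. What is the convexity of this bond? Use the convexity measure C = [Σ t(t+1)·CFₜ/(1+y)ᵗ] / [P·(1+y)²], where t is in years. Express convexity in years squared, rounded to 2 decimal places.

With y = 0.052:
  t   CF        PV=CF/(1+0.052)^t    t·PV        t(t+1)·PV
  1       525.00       499.0494       499.0494         998.0989
  2       525.00       474.3816       948.7632       2,846.2895
  3    10,525.00     9,040.1344    27,120.4031     108,481.6123
  Σ                 10,013.5654    28,568.2157     112,326.0006
P = 10,013.5654.
Convexity = Σ t(t+1)·PV / [P·(1+y)²] = 112,326.0006 / (10,013.5654 × 1.106704) = 10.13585.

10.14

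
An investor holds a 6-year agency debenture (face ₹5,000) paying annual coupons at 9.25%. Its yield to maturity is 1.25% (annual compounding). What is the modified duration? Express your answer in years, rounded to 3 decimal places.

5.014 years

Periodic yield y = 0.0125. First find Macaulay duration:
  t   CF        PV=CF/(1+0.0125)^t    t·PV
  1       462.50       456.7901       456.7901
  2       462.50       451.1507       902.3015
  3       462.50       445.5810     1,336.7429
  4       462.50       440.0800     1,760.3199
  5       462.50       434.6469     2,173.2345
  6     5,462.50     5,070.1553    30,420.9316
  Σ                  7,298.4040    37,050.3205
P = 7,298.4040; Macaulay duration = 37,050.3205 / 7,298.4040 = 5.07650 years.
Modified duration = D_Mac / (1 + y) = 5.07650 / 1.0125 = 5.01382 years.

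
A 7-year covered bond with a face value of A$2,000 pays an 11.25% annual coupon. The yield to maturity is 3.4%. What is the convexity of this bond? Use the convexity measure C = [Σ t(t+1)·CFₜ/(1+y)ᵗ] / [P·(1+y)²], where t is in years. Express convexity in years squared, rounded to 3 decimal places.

With y = 0.034:
  t   CF        PV=CF/(1+0.034)^t    t·PV        t(t+1)·PV
  1       225.00       217.6015       217.6015         435.2031
  2       225.00       210.4464       420.8927       1,262.6782
  3       225.00       203.5265       610.5794       2,442.3176
  4       225.00       196.8341       787.3364       3,936.6822
  5       225.00       190.3618       951.8090       5,710.8543
  6       225.00       184.1023     1,104.6140       7,732.2979
  7     2,225.00     1,760.7036    12,324.9250      98,599.3997
  Σ                  2,963.5762    16,417.7581     120,119.4331
P = 2,963.5762.
Convexity = Σ t(t+1)·PV / [P·(1+y)²] = 120,119.4331 / (2,963.5762 × 1.069156) = 37.91020.

37.910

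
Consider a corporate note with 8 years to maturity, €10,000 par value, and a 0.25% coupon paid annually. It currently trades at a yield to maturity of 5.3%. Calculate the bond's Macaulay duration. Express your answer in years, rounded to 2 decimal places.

Periodic yield y = 0.053. Discount each cash flow and weight by its year:
  t   CF        PV=CF/(1+0.053)^t    t·PV
  1        25.00        23.7417        23.7417
  2        25.00        22.5467        45.0934
  3        25.00        21.4119        64.2357
  4        25.00        20.3342        81.3367
  5        25.00        19.3107        96.5535
  6        25.00        18.3388       110.0325
  7        25.00        17.4157       121.9100
  8    10,025.00     6,632.1969    53,057.5753
  Σ                  6,775.2965    53,600.4788
Price P = Σ PV = 6,775.2965.
Macaulay duration = Σ(t·PV) / P = 53,600.4788 / 6,775.2965 = 7.91116 years.

7.91 years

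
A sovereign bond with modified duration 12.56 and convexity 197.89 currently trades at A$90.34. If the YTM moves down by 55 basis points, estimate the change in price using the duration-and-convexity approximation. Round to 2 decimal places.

+A$6.51

Duration effect: -D_mod·Δy = -12.56 × (-0.0055) = +0.069080
Convexity effect: ½·C·(Δy)² = 0.5 × 197.89 × (-0.0055)² = +0.00299308625
ΔP/P ≈ +0.069080 + 0.00299308625 = +0.07207308625
ΔP ≈ 90.34 × (+0.07207308625) = +6.511082611825.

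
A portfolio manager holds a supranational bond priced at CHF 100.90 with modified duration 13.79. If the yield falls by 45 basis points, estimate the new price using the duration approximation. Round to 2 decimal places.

CHF 107.16

Duration approximation: ΔP/P ≈ -D_mod · Δy = -13.79 × (-0.0045) = +0.062055.
New price ≈ 100.90 × (1 + 0.062055) = 107.1613495.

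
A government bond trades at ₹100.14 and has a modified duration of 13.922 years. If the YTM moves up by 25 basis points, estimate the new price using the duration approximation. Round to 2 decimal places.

₹96.65

Duration approximation: ΔP/P ≈ -D_mod · Δy = -13.922 × (+0.0025) = -0.034805.
New price ≈ 100.14 × (1 - 0.034805) = 96.6546273.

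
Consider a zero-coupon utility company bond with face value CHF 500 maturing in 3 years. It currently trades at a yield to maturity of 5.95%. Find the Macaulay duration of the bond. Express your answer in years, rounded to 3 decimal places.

A zero-coupon bond has a single cash flow at maturity, so its Macaulay duration equals its maturity: 3 years.

3.000 years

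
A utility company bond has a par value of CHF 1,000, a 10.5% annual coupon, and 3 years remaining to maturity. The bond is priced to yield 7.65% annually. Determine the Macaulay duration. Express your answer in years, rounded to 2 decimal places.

Periodic yield y = 0.0765. Discount each cash flow and weight by its year:
  t   CF        PV=CF/(1+0.0765)^t    t·PV
  1       105.00        97.5383        97.5383
  2       105.00        90.6069       181.2138
  3     1,105.00       885.7684     2,657.3052
  Σ                  1,073.9136     2,936.0573
Price P = Σ PV = 1,073.9136.
Macaulay duration = Σ(t·PV) / P = 2,936.0573 / 1,073.9136 = 2.73398 years.

2.73 years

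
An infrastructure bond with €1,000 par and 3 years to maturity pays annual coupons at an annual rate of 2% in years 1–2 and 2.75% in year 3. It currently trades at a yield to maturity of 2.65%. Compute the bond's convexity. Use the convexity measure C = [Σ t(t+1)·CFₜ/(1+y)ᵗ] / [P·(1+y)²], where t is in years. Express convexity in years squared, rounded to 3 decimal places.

11.092

With y = 0.0265:
  t   CF        PV=CF/(1+0.0265)^t    t·PV        t(t+1)·PV
  1        20.00        19.4837        19.4837          38.9674
  2        20.00        18.9807        37.9614         113.8842
  3     1,027.50       949.9592     2,849.8777      11,399.5108
  Σ                    988.4236     2,907.3228      11,552.3624
P = 988.4236.
Convexity = Σ t(t+1)·PV / [P·(1+y)²] = 11,552.3624 / (988.4236 × 1.053702) = 11.09200.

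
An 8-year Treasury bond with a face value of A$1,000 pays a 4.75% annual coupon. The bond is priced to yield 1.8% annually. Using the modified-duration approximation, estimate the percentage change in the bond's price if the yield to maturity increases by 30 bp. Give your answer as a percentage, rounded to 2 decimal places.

-2.05%

Periodic yield y = 0.018. Modified duration first:
  t   CF        PV=CF/(1+0.018)^t    t·PV
  1        47.50        46.6601        46.6601
  2        47.50        45.8351        91.6702
  3        47.50        45.0246       135.0739
  4        47.50        44.2285       176.9141
  5        47.50        43.4465       217.2325
  6        47.50        42.6783       256.0697
  7        47.50        41.9237       293.4656
  8     1,047.50       908.1797     7,265.4379
  Σ                  1,217.9765     8,482.5240
P = 1,217.9765; D_Mac = 6.96444 yrs; D_mod = 6.96444/(1+0.018) = 6.84130 yrs.
ΔP/P ≈ -D_mod · Δy = -6.84130 × (+0.003) = -0.020524 = -2.0524%.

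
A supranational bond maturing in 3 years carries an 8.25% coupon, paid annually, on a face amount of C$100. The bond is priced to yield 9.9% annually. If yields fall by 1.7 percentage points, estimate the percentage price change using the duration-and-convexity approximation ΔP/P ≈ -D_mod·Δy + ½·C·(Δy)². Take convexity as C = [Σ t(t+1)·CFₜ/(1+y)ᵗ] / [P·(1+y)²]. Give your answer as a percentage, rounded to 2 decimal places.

+4.42%

With y = 0.099:
  t   CF        PV=CF/(1+0.099)^t    t·PV        t(t+1)·PV
  1         8.25         7.5068         7.5068          15.0136
  2         8.25         6.8306        13.6612          40.9836
  3       108.25        81.5520       244.6561         978.6245
  Σ                     95.8895       265.8241       1,034.6217
P = 95.8895; D_Mac = 2.77219 yrs; D_mod = 2.52247 yrs; C = 8.93337.
Duration effect: -2.52247 × (-0.017) = +0.042882
Convexity effect: 0.5 × 8.93337 × (-0.017)² = +0.0012909
ΔP/P ≈ +0.042882 + 0.0012909 = +0.044173 = +4.4173%.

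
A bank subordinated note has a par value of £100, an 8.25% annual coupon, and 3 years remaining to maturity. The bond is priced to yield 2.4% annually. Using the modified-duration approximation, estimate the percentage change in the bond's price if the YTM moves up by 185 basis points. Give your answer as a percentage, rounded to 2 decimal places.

Periodic yield y = 0.024. Modified duration first:
  t   CF        PV=CF/(1+0.024)^t    t·PV
  1         8.25         8.0566         8.0566
  2         8.25         7.8678        15.7356
  3       108.25       100.8157       302.4470
  Σ                    116.7401       326.2393
P = 116.7401; D_Mac = 2.79458 yrs; D_mod = 2.79458/(1+0.024) = 2.72908 yrs.
ΔP/P ≈ -D_mod · Δy = -2.72908 × (+0.0185) = -0.050488 = -5.0488%.

-5.05%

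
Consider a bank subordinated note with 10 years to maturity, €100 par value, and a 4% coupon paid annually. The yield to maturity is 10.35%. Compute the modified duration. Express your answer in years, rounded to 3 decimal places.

7.173 years

Periodic yield y = 0.1035. First find Macaulay duration:
  t   CF        PV=CF/(1+0.1035)^t    t·PV
  1         4.00         3.6248         3.6248
  2         4.00         3.2848         6.5697
  3         4.00         2.9768         8.9303
  4         4.00         2.6976        10.7902
  5         4.00         2.4445        12.2227
  6         4.00         2.2153        13.2916
  7         4.00         2.0075        14.0524
  8         4.00         1.8192        14.5536
  9         4.00         1.6486        14.8372
  10      104.00        38.8427       388.4275
  Σ                     61.5618       487.3001
P = 61.5618; Macaulay duration = 487.3001 / 61.5618 = 7.91562 years.
Modified duration = D_Mac / (1 + y) = 7.91562 / 1.1035 = 7.17320 years.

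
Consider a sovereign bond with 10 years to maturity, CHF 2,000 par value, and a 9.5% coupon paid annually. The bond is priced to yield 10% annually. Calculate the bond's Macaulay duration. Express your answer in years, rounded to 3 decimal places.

Periodic yield y = 0.1. Discount each cash flow and weight by its year:
  t   CF        PV=CF/(1+0.1)^t    t·PV
  1       190.00       172.7273       172.7273
  2       190.00       157.0248       314.0496
  3       190.00       142.7498       428.2494
  4       190.00       129.7726       519.0902
  5       190.00       117.9751       589.8753
  6       190.00       107.2500       643.5003
  7       190.00        97.5000       682.5003
  8       190.00        88.6364       709.0912
  9       190.00        80.5785       725.2069
  10    2,190.00       844.3398     8,443.3980
  Σ                  1,938.5543    13,227.6885
Price P = Σ PV = 1,938.5543.
Macaulay duration = Σ(t·PV) / P = 13,227.6885 / 1,938.5543 = 6.82348 years.

6.823 years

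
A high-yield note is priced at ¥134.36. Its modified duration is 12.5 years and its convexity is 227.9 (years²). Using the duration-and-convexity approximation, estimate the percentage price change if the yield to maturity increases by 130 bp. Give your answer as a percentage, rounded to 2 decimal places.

-14.32%

Duration effect: -D_mod·Δy = -12.5 × (+0.013) = -0.162500
Convexity effect: ½·C·(Δy)² = 0.5 × 227.9 × (0.013)² = +0.01925755
ΔP/P ≈ -0.162500 + 0.01925755 = -0.14324245
= -14.324245%.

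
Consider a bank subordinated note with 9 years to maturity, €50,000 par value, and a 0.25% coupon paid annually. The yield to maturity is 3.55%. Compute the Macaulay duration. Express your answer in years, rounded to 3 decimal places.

Periodic yield y = 0.0355. Discount each cash flow and weight by its year:
  t   CF        PV=CF/(1+0.0355)^t    t·PV
  1       125.00       120.7146       120.7146
  2       125.00       116.5762       233.1524
  3       125.00       112.5796       337.7388
  4       125.00       108.7200       434.8802
  5       125.00       104.9928       524.9640
  6       125.00       101.3933       608.3600
  7       125.00        97.9173       685.4209
  8       125.00        94.5604       756.4830
  9    50,125.00    36,618.7450   329,568.7054
  Σ                 37,476.1993   333,270.4192
Price P = Σ PV = 37,476.1993.
Macaulay duration = Σ(t·PV) / P = 333,270.4192 / 37,476.1993 = 8.89286 years.

8.893 years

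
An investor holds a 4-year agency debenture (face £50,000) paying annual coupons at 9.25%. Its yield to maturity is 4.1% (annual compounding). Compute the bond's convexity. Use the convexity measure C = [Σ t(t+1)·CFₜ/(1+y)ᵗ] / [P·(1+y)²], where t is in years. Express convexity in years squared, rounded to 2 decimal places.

15.77

With y = 0.041:
  t   CF        PV=CF/(1+0.041)^t    t·PV        t(t+1)·PV
  1     4,625.00     4,442.8434     4,442.8434       8,885.6868
  2     4,625.00     4,267.8611     8,535.7222      25,607.1667
  3     4,625.00     4,099.7705    12,299.3116      49,197.2463
  4    54,625.00    46,514.5187   186,058.0750     930,290.3749
  Σ                 59,324.9938   211,335.9522   1,013,980.4746
P = 59,324.9938.
Convexity = Σ t(t+1)·PV / [P·(1+y)²] = 1,013,980.4746 / (59,324.9938 × 1.083681) = 15.77213.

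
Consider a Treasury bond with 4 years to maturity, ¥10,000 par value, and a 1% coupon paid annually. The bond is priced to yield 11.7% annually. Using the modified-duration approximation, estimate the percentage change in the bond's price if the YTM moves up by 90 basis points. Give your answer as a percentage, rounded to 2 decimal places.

-3.16%

Periodic yield y = 0.117. Modified duration first:
  t   CF        PV=CF/(1+0.117)^t    t·PV
  1       100.00        89.5255        89.5255
  2       100.00        80.1482       160.2964
  3       100.00        71.7531       215.2592
  4    10,100.00     6,487.9677    25,951.8709
  Σ                  6,729.3945    26,416.9520
P = 6,729.3945; D_Mac = 3.92561 yrs; D_mod = 3.92561/(1+0.117) = 3.51442 yrs.
ΔP/P ≈ -D_mod · Δy = -3.51442 × (+0.009) = -0.031630 = -3.1630%.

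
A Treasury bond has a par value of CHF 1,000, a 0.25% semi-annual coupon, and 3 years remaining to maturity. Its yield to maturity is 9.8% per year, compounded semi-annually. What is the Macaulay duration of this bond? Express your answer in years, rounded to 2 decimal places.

2.99 years

Periodic yield y = 0.049. Discount each cash flow and weight by its period:
  t   CF        PV=CF/(1+0.049)^t    t·PV
  1         1.25         1.1916         1.1916
  2         1.25         1.1359         2.2719
  3         1.25         1.0829         3.2487
  4         1.25         1.0323         4.1292
  5         1.25         0.9841         4.9204
  6     1,001.25       751.4319     4,508.5911
  Σ                    756.8587     4,524.3529
Price P = Σ PV = 756.8587.
Macaulay duration = Σ(t·PV) / P = 4,524.3529 / 756.8587 = 5.97780 half-year periods.
In years: 5.97780 / 2 = 2.98890 years.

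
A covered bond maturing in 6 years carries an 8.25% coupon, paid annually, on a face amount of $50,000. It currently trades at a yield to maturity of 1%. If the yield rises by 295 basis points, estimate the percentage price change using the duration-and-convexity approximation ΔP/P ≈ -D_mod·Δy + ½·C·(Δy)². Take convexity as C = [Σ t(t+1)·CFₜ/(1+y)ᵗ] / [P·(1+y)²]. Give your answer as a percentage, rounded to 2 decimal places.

-13.58%

With y = 0.01:
  t   CF        PV=CF/(1+0.01)^t    t·PV        t(t+1)·PV
  1     4,125.00     4,084.1584     4,084.1584       8,168.3168
  2     4,125.00     4,043.7212     8,087.4424      24,262.3272
  3     4,125.00     4,003.6844    12,011.0531      48,044.2123
  4     4,125.00     3,964.0439    15,856.1757      79,280.8784
  5     4,125.00     3,924.7960    19,623.9798     117,743.8788
  6    54,125.00    50,988.1984   305,929.1901   2,141,504.3310
  Σ                 71,008.6022   365,591.9995   2,419,003.9447
P = 71,008.6022; D_Mac = 5.14856 yrs; D_mod = 5.09758 yrs; C = 33.39511.
Duration effect: -5.09758 × (+0.0295) = -0.150379
Convexity effect: 0.5 × 33.39511 × (0.0295)² = +0.0145310
ΔP/P ≈ -0.150379 + 0.0145310 = -0.135848 = -13.5848%.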